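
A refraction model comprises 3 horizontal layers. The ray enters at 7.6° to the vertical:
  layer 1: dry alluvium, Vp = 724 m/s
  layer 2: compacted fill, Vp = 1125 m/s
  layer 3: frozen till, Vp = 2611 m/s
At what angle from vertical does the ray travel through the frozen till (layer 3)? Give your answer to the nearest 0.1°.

Snell's law across each interface conserves sin θ / V, so sin θ_3 = V_3·sin θ₁/V₁.
sin θ_3 = 2611 × sin 7.6° / 724 = 0.4770.
θ_3 = 28.49° from the vertical.

28.5°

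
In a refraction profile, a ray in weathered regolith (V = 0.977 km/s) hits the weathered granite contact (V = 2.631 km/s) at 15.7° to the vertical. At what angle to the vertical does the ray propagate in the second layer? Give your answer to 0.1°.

Snell's law: sin θ₂ = (V₂/V₁)·sin θ₁ = (2.631/0.977)·sin 15.7° = 0.7287.
θ₂ = arcsin 0.7287 = 46.78° from the normal.

46.8°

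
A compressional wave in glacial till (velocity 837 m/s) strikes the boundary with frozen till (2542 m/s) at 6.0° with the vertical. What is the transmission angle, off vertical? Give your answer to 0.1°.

sin θ₁/V₁ = sin θ₂/V₂ ⇒ sin θ₂ = 2542·sin 6.0°/837 = 2542·0.1045/837 = 0.3175.
θ₂ = sin⁻¹(0.3175) = 18.51° (from vertical).

18.5°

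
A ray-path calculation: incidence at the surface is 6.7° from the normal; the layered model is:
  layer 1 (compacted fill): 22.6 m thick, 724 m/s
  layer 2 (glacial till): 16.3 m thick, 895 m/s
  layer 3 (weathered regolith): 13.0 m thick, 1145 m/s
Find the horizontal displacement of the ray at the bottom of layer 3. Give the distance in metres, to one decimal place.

Apply Snell's law at each interface; in layer i the horizontal offset is hᵢ·tan θᵢ.
Layer 1: θ = 6.70°; offset = 22.6·tan 6.70° = 2.655 m.
Layer 2: sin θ = 895·sin 6.7°/724 = 0.1442, θ = 8.29°; offset = 16.3·tan 8.29° = 2.376 m.
Layer 3: sin θ = 1145·sin 6.7°/724 = 0.1845, θ = 10.63°; offset = 13.0·tan 10.63° = 2.441 m.
Summing the layer offsets gives 7.471 m.

7.5 m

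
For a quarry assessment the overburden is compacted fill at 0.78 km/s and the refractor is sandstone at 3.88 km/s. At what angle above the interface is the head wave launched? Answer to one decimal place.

At critical incidence the refracted ray runs along the interface (θ₂ = 90°), so sin θ_c = V₁/V₂.
θ_c = arcsin(0.78/3.88) = arcsin 0.2010 = 11.60°.
Measured from the interface: 90° − 11.60° = 78.40°.

78.4°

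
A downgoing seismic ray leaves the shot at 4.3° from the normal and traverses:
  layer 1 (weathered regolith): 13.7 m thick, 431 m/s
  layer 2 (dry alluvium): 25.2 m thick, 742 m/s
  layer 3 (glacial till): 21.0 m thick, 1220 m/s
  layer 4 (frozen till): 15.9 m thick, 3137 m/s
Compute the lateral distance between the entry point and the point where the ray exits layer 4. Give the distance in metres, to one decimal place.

Apply Snell's law at each interface; in layer i the horizontal offset is hᵢ·tan θᵢ.
Layer 1: θ = 4.30°; offset = 13.7·tan 4.30° = 1.030 m.
Layer 2: sin θ = 742·sin 4.3°/431 = 0.1291, θ = 7.42°; offset = 25.2·tan 7.42° = 3.280 m.
Layer 3: sin θ = 1220·sin 4.3°/431 = 0.2122, θ = 12.25°; offset = 21.0·tan 12.25° = 4.561 m.
Layer 4: sin θ = 3137·sin 4.3°/431 = 0.5457, θ = 33.07°; offset = 15.9·tan 33.07° = 10.355 m.
Summing the layer offsets gives 19.226 m.

19.2 m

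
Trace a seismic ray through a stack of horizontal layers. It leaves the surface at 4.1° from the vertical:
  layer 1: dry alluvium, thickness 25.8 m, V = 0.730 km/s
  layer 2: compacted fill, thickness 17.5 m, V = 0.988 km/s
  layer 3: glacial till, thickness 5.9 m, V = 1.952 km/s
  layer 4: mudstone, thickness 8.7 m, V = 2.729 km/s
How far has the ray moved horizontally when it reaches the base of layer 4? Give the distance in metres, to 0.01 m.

Apply Snell's law at each interface; in layer i the horizontal offset is hᵢ·tan θᵢ.
Layer 1: θ = 4.10°; offset = 25.8·tan 4.10° = 1.8494 m.
Layer 2: sin θ = 0.988·sin 4.1°/0.730 = 0.0968, θ = 5.55°; offset = 17.5·tan 5.55° = 1.7014 m.
Layer 3: sin θ = 1.952·sin 4.1°/0.730 = 0.1912, θ = 11.02°; offset = 5.9·tan 11.02° = 1.1492 m.
Layer 4: sin θ = 2.729·sin 4.1°/0.730 = 0.2673, θ = 15.50°; offset = 8.7·tan 15.50° = 2.4132 m.
Σ offsets = 7.1131 m.

7.11 m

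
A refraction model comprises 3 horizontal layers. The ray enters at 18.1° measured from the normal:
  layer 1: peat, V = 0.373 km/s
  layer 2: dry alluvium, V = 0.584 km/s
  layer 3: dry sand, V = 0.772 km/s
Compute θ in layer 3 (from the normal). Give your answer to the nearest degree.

Snell's law across each interface conserves sin θ / V, so sin θ_3 = V_3·sin θ₁/V₁.
sin θ_3 = 0.772 × sin 18.1° / 0.373 = 0.6430.
θ_3 = arcsin 0.6430 = 40.02°.

40°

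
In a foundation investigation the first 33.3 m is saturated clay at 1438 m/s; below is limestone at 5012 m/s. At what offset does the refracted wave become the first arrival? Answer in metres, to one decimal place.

89.5 m

x_cross = 2h·√((V₂+V₁)/(V₂−V₁)).
(V₂+V₁)/(V₂−V₁) = (5012+1438)/(5012−1438) = 1.8047; √ = 1.3434.
x_cross = 2·33.3·1.3434 = 89.47 m.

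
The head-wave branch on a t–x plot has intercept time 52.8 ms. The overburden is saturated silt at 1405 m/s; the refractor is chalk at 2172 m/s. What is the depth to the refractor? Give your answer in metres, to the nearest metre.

49 m

h = tᵢ·V₁·V₂ / (2·√(V₂²−V₁²)).
√(V₂²−V₁²) = √(2172² − 1405²) = 1656.4 m/s.
h = 0.0528 s × 1405 × 2172 / (2 × 1656.4) = 48.64 m.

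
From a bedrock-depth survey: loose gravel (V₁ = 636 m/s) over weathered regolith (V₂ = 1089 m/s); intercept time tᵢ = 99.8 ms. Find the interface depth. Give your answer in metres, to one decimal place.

h = tᵢ·V₁·V₂ / (2·√(V₂²−V₁²)).
√(V₂²−V₁²) = √(1089² − 636²) = 884.0 m/s.
h = 0.0998 s × 636 × 1089 / (2 × 884.0) = 39.10 m.

39.1 m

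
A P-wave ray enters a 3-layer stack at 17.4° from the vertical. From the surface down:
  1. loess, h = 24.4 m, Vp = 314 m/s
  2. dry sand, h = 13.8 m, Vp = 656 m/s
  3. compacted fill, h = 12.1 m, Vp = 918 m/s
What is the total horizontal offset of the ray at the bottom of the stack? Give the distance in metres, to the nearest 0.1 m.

Apply Snell's law at each interface; in layer i the horizontal offset is hᵢ·tan θᵢ.
Layer 1: θ = 17.40°; offset = 24.4·tan 17.40° = 7.646 m.
Layer 2: sin θ = 656·sin 17.4°/314 = 0.6247, θ = 38.66°; offset = 13.8·tan 38.66° = 11.042 m.
Layer 3: sin θ = 918·sin 17.4°/314 = 0.8743, θ = 60.96°; offset = 12.1·tan 60.96° = 21.791 m.
Σ offsets = 40.479 m.

40.5 m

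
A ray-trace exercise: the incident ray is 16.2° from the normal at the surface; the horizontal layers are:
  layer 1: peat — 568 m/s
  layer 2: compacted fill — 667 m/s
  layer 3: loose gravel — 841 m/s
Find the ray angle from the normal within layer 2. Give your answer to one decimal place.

19.1°

Snell's law across each interface conserves sin θ / V, so sin θ_2 = V_2·sin θ₁/V₁.
sin θ_2 = 667 × sin 16.2° / 568 = 0.3276.
θ_2 = arcsin 0.3276 = 19.12°.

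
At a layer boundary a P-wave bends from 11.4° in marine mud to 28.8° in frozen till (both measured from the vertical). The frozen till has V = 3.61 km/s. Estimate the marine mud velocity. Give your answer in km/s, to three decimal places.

sin 11.4° = 0.1977; sin 28.8° = 0.4818.
V₁ = V₂·(sin θ₁/sin θ₂) = 3.61·(0.1977/0.4818) = 1.481 km/s.

1.481 km/s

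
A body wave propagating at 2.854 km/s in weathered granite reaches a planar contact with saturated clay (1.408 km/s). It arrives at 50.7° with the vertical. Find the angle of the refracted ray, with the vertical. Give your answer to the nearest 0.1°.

sin θ₁/V₁ = sin θ₂/V₂ ⇒ sin θ₂ = 1.408·sin 50.7°/2.854 = 1.408·0.7738/2.854 = 0.3818.
θ₂ = arcsin 0.3818 = 22.44° from the normal.

22.4°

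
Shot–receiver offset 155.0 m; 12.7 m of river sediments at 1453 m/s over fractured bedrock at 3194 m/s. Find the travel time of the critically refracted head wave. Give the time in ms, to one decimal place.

64.1 ms

θ_c = arcsin(V₁/V₂) = arcsin(1453/3194) = 27.06°, cos θ_c = 0.8905.
Intercept time tᵢ = 2h cos θ_c / V₁ = 2·12.7·0.8905/1453 = 0.01557 s.
t = x/V₂ + tᵢ = 155.0/3194 + 0.01557 = 0.06410 s.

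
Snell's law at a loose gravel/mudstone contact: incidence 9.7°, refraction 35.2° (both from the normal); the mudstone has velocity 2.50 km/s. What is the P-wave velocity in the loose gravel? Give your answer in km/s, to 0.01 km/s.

sin 9.7° = 0.1685; sin 35.2° = 0.5764.
V₁ = V₂·(sin θ₁/sin θ₂) = 2.50·(0.1685/0.5764) = 0.73 km/s.

0.73 km/s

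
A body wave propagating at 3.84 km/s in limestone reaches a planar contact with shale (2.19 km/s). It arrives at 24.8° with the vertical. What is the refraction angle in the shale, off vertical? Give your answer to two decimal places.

sin θ₁/V₁ = sin θ₂/V₂ ⇒ sin θ₂ = 2.19·sin 24.8°/3.84 = 2.19·0.4195/3.84 = 0.2392.
θ₂ = arcsin 0.2392 = 13.84° from the normal.

13.84°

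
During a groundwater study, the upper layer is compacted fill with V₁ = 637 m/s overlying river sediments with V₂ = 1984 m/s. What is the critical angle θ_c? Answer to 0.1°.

18.7°

At critical incidence the refracted ray runs along the interface (θ₂ = 90°), so sin θ_c = V₁/V₂.
θ_c = arcsin(637/1984) = arcsin 0.3211 = 18.73°.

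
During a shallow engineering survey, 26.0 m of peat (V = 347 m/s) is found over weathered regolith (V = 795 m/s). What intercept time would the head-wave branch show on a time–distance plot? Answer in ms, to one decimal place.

134.8 ms

θ_c = arcsin(V₁/V₂) = arcsin(347/795) = 25.88°; cos θ_c = 0.8997.
tᵢ = 2h·cos θ_c / V₁ = 2·26.0·0.8997 / 347 = 0.13483 s.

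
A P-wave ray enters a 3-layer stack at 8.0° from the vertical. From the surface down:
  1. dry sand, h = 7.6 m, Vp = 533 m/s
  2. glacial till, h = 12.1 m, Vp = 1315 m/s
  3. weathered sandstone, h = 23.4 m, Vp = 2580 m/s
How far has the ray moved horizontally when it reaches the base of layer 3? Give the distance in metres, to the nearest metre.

Apply Snell's law at each interface; in layer i the horizontal offset is hᵢ·tan θᵢ.
Layer 1: θ = 8.00°; offset = 7.6·tan 8.00° = 1.068 m.
Layer 2: sin θ = 1315·sin 8.0°/533 = 0.3434, θ = 20.08°; offset = 12.1·tan 20.08° = 4.424 m.
Layer 3: sin θ = 2580·sin 8.0°/533 = 0.6737, θ = 42.35°; offset = 23.4·tan 42.35° = 21.330 m.
Summing the layer offsets gives 26.822 m.

27 m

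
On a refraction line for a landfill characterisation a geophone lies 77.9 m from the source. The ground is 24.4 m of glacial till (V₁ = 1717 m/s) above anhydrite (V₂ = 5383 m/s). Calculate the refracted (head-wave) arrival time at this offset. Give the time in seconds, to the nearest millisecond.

θ_c = arcsin(V₁/V₂) = arcsin(1717/5383) = 18.60°, cos θ_c = 0.9478.
Intercept time tᵢ = 2h cos θ_c / V₁ = 2·24.4·0.9478/1717 = 0.02694 s.
t = x/V₂ + tᵢ = 77.9/5383 + 0.02694 = 0.04141 s.

0.041 s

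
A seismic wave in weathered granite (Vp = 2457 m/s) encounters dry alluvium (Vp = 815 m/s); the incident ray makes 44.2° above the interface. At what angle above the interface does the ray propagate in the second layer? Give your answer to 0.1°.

Angle from the normal: 90° − 44.2° = 45.8°.
sin θ₁/V₁ = sin θ₂/V₂ ⇒ sin θ₂ = 815·sin 45.8°/2457 = 815·0.7169/2457 = 0.2378.
θ₂ = sin⁻¹(0.2378) = 13.76° (from vertical).
From the interface: 90° − 13.76° = 76.24°.

76.2°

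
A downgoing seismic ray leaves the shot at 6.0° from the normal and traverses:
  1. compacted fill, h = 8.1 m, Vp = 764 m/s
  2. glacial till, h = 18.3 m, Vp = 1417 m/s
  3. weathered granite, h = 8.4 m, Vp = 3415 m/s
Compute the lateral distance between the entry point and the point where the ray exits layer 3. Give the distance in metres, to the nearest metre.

9 m

Apply Snell's law at each interface; in layer i the horizontal offset is hᵢ·tan θᵢ.
Layer 1: θ = 6.00°; offset = 8.1·tan 6.00° = 0.851 m.
Layer 2: sin θ = 1417·sin 6.0°/764 = 0.1939, θ = 11.18°; offset = 18.3·tan 11.18° = 3.616 m.
Layer 3: sin θ = 3415·sin 6.0°/764 = 0.4672, θ = 27.85°; offset = 8.4·tan 27.85° = 4.439 m.
Total horizontal offset = 8.907 m.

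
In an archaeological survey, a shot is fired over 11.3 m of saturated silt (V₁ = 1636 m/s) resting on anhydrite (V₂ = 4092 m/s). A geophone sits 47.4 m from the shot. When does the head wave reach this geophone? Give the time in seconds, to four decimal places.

t = x/V₂ + 2h·√(V₂²−V₁²)/(V₁V₂).
√(V₂²−V₁²) = √(4092²−1636²) = 3750.7 m/s; delay term = 2·11.3·3750.7/(1636·4092) = 0.01266 s.
t = 47.4/4092 + 0.01266 = 0.02425 s.

0.0242 s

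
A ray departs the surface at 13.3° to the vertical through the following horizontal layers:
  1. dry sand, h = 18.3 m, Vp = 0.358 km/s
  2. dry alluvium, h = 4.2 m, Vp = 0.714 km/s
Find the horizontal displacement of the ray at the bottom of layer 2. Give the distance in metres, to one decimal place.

Ray parameter p = sin 13.3° / 0.358 km/s = 6.4260e-01 s/km.
Layer 1: θ = 13.30°; offset = 18.3·tan 13.30° = 4.326 m.
Layer 2: sin θ = p·0.714 = 0.4588 → θ = 27.31°; offset = 4.2·tan 27.31° = 2.169 m.
Summing the layer offsets gives 6.495 m.

6.5 m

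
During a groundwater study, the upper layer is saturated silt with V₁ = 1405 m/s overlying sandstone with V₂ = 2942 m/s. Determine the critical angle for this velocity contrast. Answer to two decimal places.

Critical incidence: sin θ_c = V₁/V₂ = 1405/2942 = 0.4776.
θ_c = arcsin 0.4776 = 28.53°.

28.53°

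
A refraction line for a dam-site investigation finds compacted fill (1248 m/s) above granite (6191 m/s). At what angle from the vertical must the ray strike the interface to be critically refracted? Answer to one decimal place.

At critical incidence the refracted ray runs along the interface (θ₂ = 90°), so sin θ_c = V₁/V₂.
θ_c = arcsin(1248/6191) = arcsin 0.2016 = 11.63°.

11.6°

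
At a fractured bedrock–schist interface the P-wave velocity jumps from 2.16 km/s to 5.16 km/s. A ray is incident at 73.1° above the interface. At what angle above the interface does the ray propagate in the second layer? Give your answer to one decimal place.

Convert to the normal: θ₁ = 90° − 73.1° = 16.9°.
Snell's law: sin θ₂ = (V₂/V₁)·sin θ₁ = (5.16/2.16)·sin 16.9° = 0.6945.
θ₂ = sin⁻¹(0.6945) = 43.98° (from vertical).
From the interface: 90° − 43.98° = 46.02°.

46.0°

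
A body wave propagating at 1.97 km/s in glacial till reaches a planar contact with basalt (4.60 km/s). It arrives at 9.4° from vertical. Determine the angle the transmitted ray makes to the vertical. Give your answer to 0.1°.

sin θ₁/V₁ = sin θ₂/V₂ ⇒ sin θ₂ = 4.60·sin 9.4°/1.97 = 4.60·0.1633/1.97 = 0.3814.
θ₂ = arcsin 0.3814 = 22.42° from the normal.

22.4°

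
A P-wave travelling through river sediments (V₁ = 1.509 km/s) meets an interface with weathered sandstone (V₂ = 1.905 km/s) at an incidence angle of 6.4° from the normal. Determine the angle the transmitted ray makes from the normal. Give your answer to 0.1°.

8.1°

sin θ₁/V₁ = sin θ₂/V₂ ⇒ sin θ₂ = 1.905·sin 6.4°/1.509 = 1.905·0.1115/1.509 = 0.1407.
θ₂ = arcsin 0.1407 = 8.09° from the normal.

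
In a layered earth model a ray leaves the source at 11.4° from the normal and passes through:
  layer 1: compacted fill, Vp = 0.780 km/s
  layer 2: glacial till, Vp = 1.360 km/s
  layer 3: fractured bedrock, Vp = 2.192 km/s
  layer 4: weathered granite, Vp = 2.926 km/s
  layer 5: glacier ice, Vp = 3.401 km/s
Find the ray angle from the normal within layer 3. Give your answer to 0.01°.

33.74°

Ray parameter p = sin 11.4° / 0.780 = 2.5341e-01 s/km.
sin θ_3 = p·V_3 = 2.5341e-01 × 2.192 = 0.5555.
θ_3 = 33.74° from the vertical.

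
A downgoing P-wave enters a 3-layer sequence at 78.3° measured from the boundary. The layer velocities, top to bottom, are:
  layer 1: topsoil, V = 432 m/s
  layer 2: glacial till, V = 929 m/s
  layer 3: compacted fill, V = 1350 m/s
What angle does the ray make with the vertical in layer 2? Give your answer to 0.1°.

From the normal: θ₁ = 90° − 78.3° = 11.7°.
Ray parameter p = sin 11.7° / 432 = 4.6942e-04 s/m.
sin θ_2 = p·V_2 = 4.6942e-04 × 929 = 0.4361.
θ_2 = 25.85° from the vertical.

25.9°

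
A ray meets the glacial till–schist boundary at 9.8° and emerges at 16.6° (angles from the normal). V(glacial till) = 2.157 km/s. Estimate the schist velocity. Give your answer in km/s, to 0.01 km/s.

3.62 km/s

sin 9.8° = 0.1702; sin 16.6° = 0.2857.
V₂ = V₁·(sin θ₂/sin θ₁) = 2.157·(0.2857/0.1702) = 3.62 km/s.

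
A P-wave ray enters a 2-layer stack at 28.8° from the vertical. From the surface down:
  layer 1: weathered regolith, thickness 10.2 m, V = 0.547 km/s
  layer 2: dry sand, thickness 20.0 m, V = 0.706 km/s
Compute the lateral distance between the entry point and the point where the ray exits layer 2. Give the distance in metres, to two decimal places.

21.49 m

p = sin θ₁/V₁ = sin 28.8°/0.547 = 8.8072e-01 s/km is conserved through the stack.
Layer 1: θ = 28.80°; offset = 10.2·tan 28.80° = 5.6075 m.
Layer 2: sin θ = p·0.706 = 0.6218 → θ = 38.45°; offset = 20.0·tan 38.45° = 15.8784 m.
Summing the layer offsets gives 21.4859 m.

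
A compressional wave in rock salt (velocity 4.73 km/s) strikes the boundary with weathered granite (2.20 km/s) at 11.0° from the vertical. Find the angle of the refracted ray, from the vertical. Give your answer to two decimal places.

sin θ₁/V₁ = sin θ₂/V₂ ⇒ sin θ₂ = 2.20·sin 11.0°/4.73 = 2.20·0.1908/4.73 = 0.0887.
θ₂ = sin⁻¹(0.0887) = 5.09° (from vertical).

5.09°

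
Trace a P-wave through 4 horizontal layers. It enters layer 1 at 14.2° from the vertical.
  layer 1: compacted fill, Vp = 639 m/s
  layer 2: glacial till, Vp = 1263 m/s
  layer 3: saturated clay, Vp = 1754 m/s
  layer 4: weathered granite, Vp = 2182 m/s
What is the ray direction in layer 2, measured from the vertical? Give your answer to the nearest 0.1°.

Snell's law across each interface conserves sin θ / V, so sin θ_2 = V_2·sin θ₁/V₁.
sin θ_2 = 1263 × sin 14.2° / 639 = 0.4849.
θ_2 = 29.00° from the vertical.

29.0°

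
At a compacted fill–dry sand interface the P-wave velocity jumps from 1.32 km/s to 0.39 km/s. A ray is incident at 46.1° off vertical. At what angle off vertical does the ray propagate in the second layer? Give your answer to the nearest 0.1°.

Snell's law: sin θ₂ = (V₂/V₁)·sin θ₁ = (0.39/1.32)·sin 46.1° = 0.2129.
θ₂ = sin⁻¹(0.2129) = 12.29° (from vertical).

12.3°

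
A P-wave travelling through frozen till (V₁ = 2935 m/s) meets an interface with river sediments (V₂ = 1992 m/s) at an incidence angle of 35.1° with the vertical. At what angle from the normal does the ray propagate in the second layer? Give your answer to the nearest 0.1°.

sin θ₁/V₁ = sin θ₂/V₂ ⇒ sin θ₂ = 1992·sin 35.1°/2935 = 1992·0.5750/2935 = 0.3903.
θ₂ = sin⁻¹(0.3903) = 22.97° (from vertical).

23.0°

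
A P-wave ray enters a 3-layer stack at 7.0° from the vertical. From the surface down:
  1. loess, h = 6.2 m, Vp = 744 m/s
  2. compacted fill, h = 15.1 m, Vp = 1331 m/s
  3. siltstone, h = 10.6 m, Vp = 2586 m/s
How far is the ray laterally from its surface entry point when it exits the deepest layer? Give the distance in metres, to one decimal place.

Apply Snell's law at each interface; in layer i the horizontal offset is hᵢ·tan θᵢ.
Layer 1: θ = 7.00°; offset = 6.2·tan 7.00° = 0.761 m.
Layer 2: sin θ = 1331·sin 7.0°/744 = 0.2180, θ = 12.59°; offset = 15.1·tan 12.59° = 3.373 m.
Layer 3: sin θ = 2586·sin 7.0°/744 = 0.4236, θ = 25.06°; offset = 10.6·tan 25.06° = 4.957 m.
Summing the layer offsets gives 9.091 m.

9.1 m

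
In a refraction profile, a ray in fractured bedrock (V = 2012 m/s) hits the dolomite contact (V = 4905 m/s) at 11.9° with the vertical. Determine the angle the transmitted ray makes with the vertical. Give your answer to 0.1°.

Snell's law: sin θ₂ = (V₂/V₁)·sin θ₁ = (4905/2012)·sin 11.9° = 0.5027.
θ₂ = arcsin 0.5027 = 30.18° from the normal.

30.2°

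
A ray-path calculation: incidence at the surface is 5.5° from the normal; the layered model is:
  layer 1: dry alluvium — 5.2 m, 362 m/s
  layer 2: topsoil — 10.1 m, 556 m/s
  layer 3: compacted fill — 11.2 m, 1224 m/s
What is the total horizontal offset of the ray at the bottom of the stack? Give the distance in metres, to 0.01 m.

5.84 m

p = sin θ₁/V₁ = sin 5.5°/362 = 2.6477e-04 s/m is conserved through the stack.
Layer 1: θ = 5.50°; offset = 5.2·tan 5.50° = 0.5007 m.
Layer 2: sin θ = p·556 = 0.1472 → θ = 8.47°; offset = 10.1·tan 8.47° = 1.5032 m.
Layer 3: sin θ = p·1224 = 0.3241 → θ = 18.91°; offset = 11.2·tan 18.91° = 3.8367 m.
Total horizontal offset = 5.8406 m.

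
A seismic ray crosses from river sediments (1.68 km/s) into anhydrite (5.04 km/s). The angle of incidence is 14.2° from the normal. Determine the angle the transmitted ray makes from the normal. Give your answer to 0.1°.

Snell's law: sin θ₂ = (V₂/V₁)·sin θ₁ = (5.04/1.68)·sin 14.2° = 0.7359.
θ₂ = sin⁻¹(0.7359) = 47.39° (from vertical).

47.4°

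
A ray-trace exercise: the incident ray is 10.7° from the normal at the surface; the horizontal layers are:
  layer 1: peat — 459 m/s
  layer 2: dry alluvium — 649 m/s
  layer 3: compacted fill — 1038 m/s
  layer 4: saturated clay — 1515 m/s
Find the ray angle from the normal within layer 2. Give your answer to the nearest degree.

15°

Snell's law across each interface conserves sin θ / V, so sin θ_2 = V_2·sin θ₁/V₁.
sin θ_2 = 649 × sin 10.7° / 459 = 0.2625.
θ_2 = arcsin 0.2625 = 15.22°.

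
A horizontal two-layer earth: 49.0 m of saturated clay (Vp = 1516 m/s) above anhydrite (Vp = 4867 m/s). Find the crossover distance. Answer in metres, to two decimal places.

135.25 m

x_cross = 2h·√((V₂+V₁)/(V₂−V₁)).
(V₂+V₁)/(V₂−V₁) = (4867+1516)/(4867−1516) = 1.9048; √ = 1.3801.
x_cross = 2·49.0·1.3801 = 135.25 m.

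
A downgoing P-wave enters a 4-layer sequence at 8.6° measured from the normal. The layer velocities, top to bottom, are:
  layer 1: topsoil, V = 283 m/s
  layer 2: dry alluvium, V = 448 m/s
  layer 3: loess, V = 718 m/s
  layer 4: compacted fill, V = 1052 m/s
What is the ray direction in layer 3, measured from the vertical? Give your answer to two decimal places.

22.30°

Ray parameter p = sin 8.6° / 283 = 5.2839e-04 s/m.
sin θ_3 = p·V_3 = 5.2839e-04 × 718 = 0.3794.
θ_3 = 22.30° from the vertical.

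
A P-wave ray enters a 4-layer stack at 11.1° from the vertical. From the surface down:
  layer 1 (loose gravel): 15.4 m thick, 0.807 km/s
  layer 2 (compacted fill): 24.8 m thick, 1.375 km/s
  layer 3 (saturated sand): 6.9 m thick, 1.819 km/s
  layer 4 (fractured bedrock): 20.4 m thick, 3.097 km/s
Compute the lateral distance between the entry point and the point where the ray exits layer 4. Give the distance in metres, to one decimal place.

Ray parameter p = sin 11.1° / 0.807 km/s = 2.3857e-01 s/km.
Layer 1: θ = 11.10°; offset = 15.4·tan 11.10° = 3.021 m.
Layer 2: sin θ = p·1.375 = 0.3280 → θ = 19.15°; offset = 24.8·tan 19.15° = 8.612 m.
Layer 3: sin θ = p·1.819 = 0.4339 → θ = 25.72°; offset = 6.9·tan 25.72° = 3.323 m.
Layer 4: sin θ = p·3.097 = 0.7388 → θ = 47.63°; offset = 20.4·tan 47.63° = 22.366 m.
Total horizontal offset = 37.323 m.

37.3 m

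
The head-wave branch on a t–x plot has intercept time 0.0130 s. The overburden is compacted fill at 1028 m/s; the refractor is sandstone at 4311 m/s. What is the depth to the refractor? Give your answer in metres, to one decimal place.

6.9 m

θ_c = arcsin(1028/4311) = 13.80°; cos θ_c = 0.9712.
tᵢ = 2h cos θ_c/V₁ ⇒ h = tᵢ·V₁/(2 cos θ_c) = 0.013·1028/(2·0.9712) = 6.88 m.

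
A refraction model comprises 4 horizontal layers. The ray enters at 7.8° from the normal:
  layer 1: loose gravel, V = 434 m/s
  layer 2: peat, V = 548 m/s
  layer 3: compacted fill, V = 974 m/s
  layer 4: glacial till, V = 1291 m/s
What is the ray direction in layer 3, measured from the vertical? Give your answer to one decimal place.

Ray parameter p = sin 7.8° / 434 = 3.1271e-04 s/m.
sin θ_3 = p·V_3 = 3.1271e-04 × 974 = 0.3046.
θ_3 = 17.73° from the vertical.

17.7°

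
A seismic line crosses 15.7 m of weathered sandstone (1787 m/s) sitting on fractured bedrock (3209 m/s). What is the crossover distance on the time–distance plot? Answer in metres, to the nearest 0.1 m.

θ_c = arcsin(1787/3209) = 33.84°, so cos θ_c = 0.8306 and tᵢ = 2h cos θ_c/V₁ = 0.0146 s.
At crossover x/V₁ = x/V₂ + tᵢ ⇒ x = tᵢ/(1/V₁ − 1/V₂) = 0.01459/(5.5960e-04 − 3.1162e-04) = 58.86 m.

58.9 m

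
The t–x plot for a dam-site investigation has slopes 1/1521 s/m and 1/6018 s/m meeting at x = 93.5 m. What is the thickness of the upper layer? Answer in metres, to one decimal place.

h = (x_cross/2)·√((V₂−V₁)/(V₂+V₁)).
(V₂−V₁)/(V₂+V₁) = (6018−1521)/(6018+1521) = 0.5965; √ = 0.7723.
h = (93.5/2)·0.7723 = 36.11 m.

36.1 m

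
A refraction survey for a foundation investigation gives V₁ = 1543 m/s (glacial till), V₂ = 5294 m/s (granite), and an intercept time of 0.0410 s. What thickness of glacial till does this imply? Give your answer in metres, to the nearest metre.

h = tᵢ·V₁·V₂ / (2·√(V₂²−V₁²)).
√(V₂²−V₁²) = √(5294² − 1543²) = 5064.1 m/s.
h = 0.041 s × 1543 × 5294 / (2 × 5064.1) = 33.07 m.

33 m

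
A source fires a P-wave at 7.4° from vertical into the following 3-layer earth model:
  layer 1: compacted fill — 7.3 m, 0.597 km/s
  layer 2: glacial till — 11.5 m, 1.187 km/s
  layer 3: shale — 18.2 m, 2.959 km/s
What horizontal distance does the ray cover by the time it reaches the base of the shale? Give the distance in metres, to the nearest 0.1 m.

19.1 m

Apply Snell's law at each interface; in layer i the horizontal offset is hᵢ·tan θᵢ.
Layer 1: θ = 7.40°; offset = 7.3·tan 7.40° = 0.948 m.
Layer 2: sin θ = 1.187·sin 7.4°/0.597 = 0.2561, θ = 14.84°; offset = 11.5·tan 14.84° = 3.047 m.
Layer 3: sin θ = 2.959·sin 7.4°/0.597 = 0.6384, θ = 39.67°; offset = 18.2·tan 39.67° = 15.094 m.
Summing the layer offsets gives 19.089 m.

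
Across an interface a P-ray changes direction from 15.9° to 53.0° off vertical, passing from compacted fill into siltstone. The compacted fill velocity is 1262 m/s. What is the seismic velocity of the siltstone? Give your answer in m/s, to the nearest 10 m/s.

Snell's law: sin 15.9°/V₁ = sin 53.0°/V₂.
V₂ = V₁·sin 53.0°/sin 15.9° = 1262 × 2.9152 = 3678.93 m/s.

3680 m/s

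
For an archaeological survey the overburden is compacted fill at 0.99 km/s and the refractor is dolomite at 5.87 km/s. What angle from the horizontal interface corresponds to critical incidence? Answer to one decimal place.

80.3°

At critical incidence the refracted ray runs along the interface (θ₂ = 90°), so sin θ_c = V₁/V₂.
θ_c = arcsin(0.99/5.87) = arcsin 0.1687 = 9.71°.
Measured from the interface: 90° − 9.71° = 80.29°.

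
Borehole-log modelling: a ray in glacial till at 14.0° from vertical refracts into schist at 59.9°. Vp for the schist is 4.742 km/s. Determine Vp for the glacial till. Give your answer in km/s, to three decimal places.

sin 14.0° = 0.2419; sin 59.9° = 0.8652.
V₁ = V₂·(sin θ₁/sin θ₂) = 4.742·(0.2419/0.8652) = 1.326 km/s.

1.326 km/s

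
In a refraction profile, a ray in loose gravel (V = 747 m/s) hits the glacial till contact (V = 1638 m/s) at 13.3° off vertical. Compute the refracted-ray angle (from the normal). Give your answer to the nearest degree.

Snell's law: sin θ₂ = (V₂/V₁)·sin θ₁ = (1638/747)·sin 13.3° = 0.5044.
θ₂ = sin⁻¹(0.5044) = 30.29° (from vertical).

30°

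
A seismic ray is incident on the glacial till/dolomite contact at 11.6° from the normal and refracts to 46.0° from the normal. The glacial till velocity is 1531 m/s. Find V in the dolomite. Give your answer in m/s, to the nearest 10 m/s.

Snell's law: sin 11.6°/V₁ = sin 46.0°/V₂.
V₂ = V₁·sin 46.0°/sin 11.6° = 1531 × 3.5774 = 5477.03 m/s.

5480 m/s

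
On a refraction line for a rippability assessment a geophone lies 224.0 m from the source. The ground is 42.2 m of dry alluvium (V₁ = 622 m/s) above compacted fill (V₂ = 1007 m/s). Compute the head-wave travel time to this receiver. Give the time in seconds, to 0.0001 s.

t = x/V₂ + 2h·√(V₂²−V₁²)/(V₁V₂).
√(V₂²−V₁²) = √(1007²−622²) = 791.9 m/s; delay term = 2·42.2·791.9/(622·1007) = 0.10671 s.
t = 224.0/1007 + 0.10671 = 0.32915 s.

0.3292 s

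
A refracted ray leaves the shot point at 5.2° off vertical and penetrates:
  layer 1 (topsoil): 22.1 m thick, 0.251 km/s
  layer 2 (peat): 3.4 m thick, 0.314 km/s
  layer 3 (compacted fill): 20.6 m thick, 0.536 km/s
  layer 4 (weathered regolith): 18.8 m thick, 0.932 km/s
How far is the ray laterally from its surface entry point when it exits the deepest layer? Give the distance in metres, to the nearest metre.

Apply Snell's law at each interface; in layer i the horizontal offset is hᵢ·tan θᵢ.
Layer 1: θ = 5.20°; offset = 22.1·tan 5.20° = 2.011 m.
Layer 2: sin θ = 0.314·sin 5.2°/0.251 = 0.1134, θ = 6.51°; offset = 3.4·tan 6.51° = 0.388 m.
Layer 3: sin θ = 0.536·sin 5.2°/0.251 = 0.1935, θ = 11.16°; offset = 20.6·tan 11.16° = 4.064 m.
Layer 4: sin θ = 0.932·sin 5.2°/0.251 = 0.3365, θ = 19.67°; offset = 18.8·tan 19.67° = 6.719 m.
Σ offsets = 13.182 m.

13 m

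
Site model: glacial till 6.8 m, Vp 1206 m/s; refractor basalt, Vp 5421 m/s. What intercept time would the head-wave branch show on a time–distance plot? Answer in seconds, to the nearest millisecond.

0.011 s

tᵢ = 2h·√(V₂²−V₁²)/(V₁V₂).
√(V₂²−V₁²) = √(5421²−1206²) = 5285.1 m/s.
tᵢ = 2·6.8·5285.1/(1206·5421) = 0.01099 s.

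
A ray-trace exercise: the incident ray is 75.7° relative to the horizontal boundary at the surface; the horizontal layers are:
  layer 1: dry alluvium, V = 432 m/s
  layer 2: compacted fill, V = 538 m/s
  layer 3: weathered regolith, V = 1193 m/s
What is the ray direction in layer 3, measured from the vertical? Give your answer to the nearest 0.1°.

43.0°

From the normal: θ₁ = 90° − 75.7° = 14.3°.
Snell's law across each interface conserves sin θ / V, so sin θ_3 = V_3·sin θ₁/V₁.
sin θ_3 = 1193 × sin 14.3° / 432 = 0.6821.
θ_3 = arcsin 0.6821 = 43.01°.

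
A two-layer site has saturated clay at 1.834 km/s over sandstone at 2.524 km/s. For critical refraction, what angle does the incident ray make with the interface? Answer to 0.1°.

43.4°

Critical incidence: sin θ_c = V₁/V₂ = 1.834/2.524 = 0.7266.
θ_c = arcsin 0.7266 = 46.60°.
Measured from the interface: 90° − 46.60° = 43.40°.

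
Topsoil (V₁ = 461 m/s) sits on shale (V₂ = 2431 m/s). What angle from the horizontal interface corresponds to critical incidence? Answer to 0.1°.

Critical incidence: sin θ_c = V₁/V₂ = 461/2431 = 0.1896.
θ_c = arcsin 0.1896 = 10.93°.
Measured from the interface: 90° − 10.93° = 79.07°.

79.1°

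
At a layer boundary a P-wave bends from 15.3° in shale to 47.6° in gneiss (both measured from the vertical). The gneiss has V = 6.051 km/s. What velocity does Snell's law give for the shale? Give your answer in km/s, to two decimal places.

2.16 km/s

Snell's law: sin 15.3°/V₁ = sin 47.6°/V₂.
V₁ = V₂·sin 15.3°/sin 47.6° = 6.051 × 0.3573 = 2.16 km/s.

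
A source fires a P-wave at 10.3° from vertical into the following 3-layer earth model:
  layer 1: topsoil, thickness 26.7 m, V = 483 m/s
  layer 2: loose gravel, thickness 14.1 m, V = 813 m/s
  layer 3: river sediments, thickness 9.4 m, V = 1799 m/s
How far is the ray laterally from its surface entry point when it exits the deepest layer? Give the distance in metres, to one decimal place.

17.7 m

Apply Snell's law at each interface; in layer i the horizontal offset is hᵢ·tan θᵢ.
Layer 1: θ = 10.30°; offset = 26.7·tan 10.30° = 4.852 m.
Layer 2: sin θ = 813·sin 10.3°/483 = 0.3010, θ = 17.52°; offset = 14.1·tan 17.52° = 4.450 m.
Layer 3: sin θ = 1799·sin 10.3°/483 = 0.6660, θ = 41.76°; offset = 9.4·tan 41.76° = 8.392 m.
Total horizontal offset = 17.694 m.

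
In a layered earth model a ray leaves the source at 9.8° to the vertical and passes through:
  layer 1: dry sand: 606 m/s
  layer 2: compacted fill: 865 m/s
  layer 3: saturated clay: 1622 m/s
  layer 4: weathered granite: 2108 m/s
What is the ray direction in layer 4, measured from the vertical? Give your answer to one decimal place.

Snell's law across each interface conserves sin θ / V, so sin θ_4 = V_4·sin θ₁/V₁.
sin θ_4 = 2108 × sin 9.8° / 606 = 0.5921.
θ_4 = 36.30° from the vertical.

36.3°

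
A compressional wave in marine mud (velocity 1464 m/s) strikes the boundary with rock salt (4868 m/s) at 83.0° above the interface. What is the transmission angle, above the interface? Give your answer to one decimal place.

66.1°

Angle from the normal: 90° − 83.0° = 7.0°.
Snell's law: sin θ₂ = (V₂/V₁)·sin θ₁ = (4868/1464)·sin 7.0° = 0.4052.
θ₂ = arcsin 0.4052 = 23.91° from the normal.
From the interface: 90° − 23.91° = 66.09°.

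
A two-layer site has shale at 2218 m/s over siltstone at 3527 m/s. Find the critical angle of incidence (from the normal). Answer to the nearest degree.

39°

At critical incidence the refracted ray runs along the interface (θ₂ = 90°), so sin θ_c = V₁/V₂.
θ_c = arcsin(2218/3527) = arcsin 0.6289 = 38.97°.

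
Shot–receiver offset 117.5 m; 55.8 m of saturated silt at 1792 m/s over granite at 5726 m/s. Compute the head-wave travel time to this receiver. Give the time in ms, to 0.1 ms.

t = x/V₂ + 2h·√(V₂²−V₁²)/(V₁V₂).
√(V₂²−V₁²) = √(5726²−1792²) = 5438.4 m/s; delay term = 2·55.8·5438.4/(1792·5726) = 0.05915 s.
t = 117.5/5726 + 0.05915 = 0.07967 s.

79.7 ms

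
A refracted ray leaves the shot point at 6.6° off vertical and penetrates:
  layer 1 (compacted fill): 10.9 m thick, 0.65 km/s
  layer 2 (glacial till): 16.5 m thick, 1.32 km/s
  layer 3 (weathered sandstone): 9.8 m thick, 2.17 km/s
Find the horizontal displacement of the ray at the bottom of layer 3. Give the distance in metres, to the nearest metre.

Apply Snell's law at each interface; in layer i the horizontal offset is hᵢ·tan θᵢ.
Layer 1: θ = 6.60°; offset = 10.9·tan 6.60° = 1.261 m.
Layer 2: sin θ = 1.32·sin 6.6°/0.65 = 0.2334, θ = 13.50°; offset = 16.5·tan 13.50° = 3.961 m.
Layer 3: sin θ = 2.17·sin 6.6°/0.65 = 0.3837, θ = 22.56°; offset = 9.8·tan 22.56° = 4.072 m.
Total horizontal offset = 9.294 m.

9 m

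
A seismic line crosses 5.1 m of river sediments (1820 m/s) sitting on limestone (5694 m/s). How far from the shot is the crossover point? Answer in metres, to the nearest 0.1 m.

14.2 m

θ_c = arcsin(1820/5694) = 18.64°, so cos θ_c = 0.9475 and tᵢ = 2h cos θ_c/V₁ = 0.0053 s.
At crossover x/V₁ = x/V₂ + tᵢ ⇒ x = tᵢ/(1/V₁ − 1/V₂) = 0.00531/(5.4945e-04 − 1.7562e-04) = 14.21 m.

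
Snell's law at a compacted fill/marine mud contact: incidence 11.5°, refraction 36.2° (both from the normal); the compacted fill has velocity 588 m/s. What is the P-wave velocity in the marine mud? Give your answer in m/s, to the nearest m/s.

Snell's law: sin 11.5°/V₁ = sin 36.2°/V₂.
V₂ = V₁·sin 36.2°/sin 11.5° = 588 × 2.9624 = 1741.89 m/s.

1742 m/s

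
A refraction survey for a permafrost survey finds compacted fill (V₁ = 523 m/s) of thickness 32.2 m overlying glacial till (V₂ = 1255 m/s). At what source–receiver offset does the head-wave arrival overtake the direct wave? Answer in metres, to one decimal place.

100.4 m

x_cross = 2h·√((V₂+V₁)/(V₂−V₁)).
(V₂+V₁)/(V₂−V₁) = (1255+523)/(1255−523) = 2.4290; √ = 1.5585.
x_cross = 2·32.2·1.5585 = 100.37 m.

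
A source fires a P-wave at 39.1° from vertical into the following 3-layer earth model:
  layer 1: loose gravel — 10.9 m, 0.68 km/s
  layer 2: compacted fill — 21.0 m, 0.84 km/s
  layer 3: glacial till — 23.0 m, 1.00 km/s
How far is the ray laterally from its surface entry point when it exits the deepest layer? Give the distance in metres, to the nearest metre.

Ray parameter p = sin 39.1° / 0.68 km/s = 9.2746e-01 s/km.
Layer 1: θ = 39.10°; offset = 10.9·tan 39.10° = 8.858 m.
Layer 2: sin θ = p·0.84 = 0.7791 → θ = 51.18°; offset = 21.0·tan 51.18° = 26.096 m.
Layer 3: sin θ = p·1.00 = 0.9275 → θ = 68.04°; offset = 23.0·tan 68.04° = 57.050 m.
Total horizontal offset = 92.004 m.

92 m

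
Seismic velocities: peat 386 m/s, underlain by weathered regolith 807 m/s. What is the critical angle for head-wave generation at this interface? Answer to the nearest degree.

At critical incidence the refracted ray runs along the interface (θ₂ = 90°), so sin θ_c = V₁/V₂.
θ_c = arcsin(386/807) = arcsin 0.4783 = 28.58°.

29°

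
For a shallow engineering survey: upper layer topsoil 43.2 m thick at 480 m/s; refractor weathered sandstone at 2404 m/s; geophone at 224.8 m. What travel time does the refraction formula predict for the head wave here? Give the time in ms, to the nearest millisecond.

270 ms

t = x/V₂ + 2h·√(V₂²−V₁²)/(V₁V₂).
√(V₂²−V₁²) = √(2404²−480²) = 2355.6 m/s; delay term = 2·43.2·2355.6/(480·2404) = 0.17638 s.
t = 224.8/2404 + 0.17638 = 0.26989 s.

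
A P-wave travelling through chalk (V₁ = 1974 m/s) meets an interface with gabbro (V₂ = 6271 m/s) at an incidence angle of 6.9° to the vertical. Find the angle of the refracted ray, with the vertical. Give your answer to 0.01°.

sin θ₁/V₁ = sin θ₂/V₂ ⇒ sin θ₂ = 6271·sin 6.9°/1974 = 6271·0.1201/1974 = 0.3817.
θ₂ = sin⁻¹(0.3817) = 22.44° (from vertical).

22.44°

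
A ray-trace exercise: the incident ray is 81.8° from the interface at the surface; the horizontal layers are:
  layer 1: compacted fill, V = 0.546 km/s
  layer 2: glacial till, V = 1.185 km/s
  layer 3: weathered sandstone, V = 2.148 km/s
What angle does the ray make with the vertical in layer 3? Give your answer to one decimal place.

34.1°

From the normal: θ₁ = 90° − 81.8° = 8.2°.
Snell's law across each interface conserves sin θ / V, so sin θ_3 = V_3·sin θ₁/V₁.
sin θ_3 = 2.148 × sin 8.2° / 0.546 = 0.5611.
θ_3 = arcsin 0.5611 = 34.13°.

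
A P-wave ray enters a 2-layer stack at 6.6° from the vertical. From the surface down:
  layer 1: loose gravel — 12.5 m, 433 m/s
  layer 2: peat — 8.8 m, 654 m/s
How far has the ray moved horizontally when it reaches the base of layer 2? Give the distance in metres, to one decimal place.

Ray parameter p = sin 6.6° / 433 m/s = 2.6544e-04 s/m.
Layer 1: θ = 6.60°; offset = 12.5·tan 6.60° = 1.446 m.
Layer 2: sin θ = p·654 = 0.1736 → θ = 10.00°; offset = 8.8·tan 10.00° = 1.551 m.
Σ offsets = 2.998 m.

3.0 m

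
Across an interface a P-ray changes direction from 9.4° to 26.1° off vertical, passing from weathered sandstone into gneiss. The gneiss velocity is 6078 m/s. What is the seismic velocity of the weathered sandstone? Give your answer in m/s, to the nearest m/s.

2256 m/s

Snell's law: sin 9.4°/V₁ = sin 26.1°/V₂.
V₁ = V₂·sin 9.4°/sin 26.1° = 6078 × 0.3712 = 2256.44 m/s.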